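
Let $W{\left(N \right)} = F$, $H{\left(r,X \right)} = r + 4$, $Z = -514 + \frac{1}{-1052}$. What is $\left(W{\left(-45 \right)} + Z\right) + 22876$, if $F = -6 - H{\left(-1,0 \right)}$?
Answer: $\frac{23515355}{1052} \approx 22353.0$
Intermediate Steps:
$Z = - \frac{540729}{1052}$ ($Z = -514 - \frac{1}{1052} = - \frac{540729}{1052} \approx -514.0$)
$H{\left(r,X \right)} = 4 + r$
$F = -9$ ($F = -6 - \left(4 - 1\right) = -6 - 3 = -9$)
$W{\left(N \right)} = -9$
$\left(W{\left(-45 \right)} + Z\right) + 22876 = \left(-9 - \frac{540729}{1052}\right) + 22876 = - \frac{550197}{1052} + 22876 = \frac{23515355}{1052}$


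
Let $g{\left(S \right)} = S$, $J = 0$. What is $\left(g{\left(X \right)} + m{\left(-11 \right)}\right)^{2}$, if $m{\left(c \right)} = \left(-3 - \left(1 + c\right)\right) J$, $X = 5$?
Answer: $25$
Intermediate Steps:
$m{\left(c \right)} = 0$ ($m{\left(c \right)} = \left(-3 - \left(1 + c\right)\right) 0 = \left(-4 - c\right) 0 = 0$)
$\left(g{\left(X \right)} + m{\left(-11 \right)}\right)^{2} = \left(5 + 0\right)^{2} = 5^{2} = 25$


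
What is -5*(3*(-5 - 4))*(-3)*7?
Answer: -2835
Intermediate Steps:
-5*(3*(-5 - 4))*(-3)*7 = -5*(3*(-9))*(-3)*7 = -5*(-27*(-3))*7 = -405*7 = -5*567 = -2835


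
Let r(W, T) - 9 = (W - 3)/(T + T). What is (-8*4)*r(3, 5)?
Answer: -288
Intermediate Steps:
r(W, T) = 9 + (-3 + W)/(2*T) (r(W, T) = 9 + (W - 3)/(T + T) = 9 + (-3 + W)/((2*T)) = 9 + (-3 + W)*(1/(2*T)) = 9 + (-3 + W)/(2*T))
(-8*4)*r(3, 5) = (-8*4)*((½)*(-3 + 3 + 18*5)/5) = -16*(-3 + 3 + 90)/5 = -16*90/5 = -32*9 = -288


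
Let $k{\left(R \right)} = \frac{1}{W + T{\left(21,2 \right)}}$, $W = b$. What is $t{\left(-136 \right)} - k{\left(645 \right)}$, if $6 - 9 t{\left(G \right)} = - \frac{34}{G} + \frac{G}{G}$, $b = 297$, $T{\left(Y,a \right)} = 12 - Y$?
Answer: $\frac{151}{288} \approx 0.52431$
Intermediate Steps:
$W = 297$
$t{\left(G \right)} = \frac{5}{9} + \frac{34}{9 G}$ ($t{\left(G \right)} = \frac{2}{3} - \frac{- \frac{34}{G} + \frac{G}{G}}{9} = \frac{2}{3} - \frac{- \frac{34}{G} + 1}{9} = \frac{2}{3} - \frac{1 - \frac{34}{G}}{9} = \frac{2}{3} - \left(\frac{1}{9} - \frac{34}{9 G}\right) = \frac{5}{9} + \frac{34}{9 G}$)
$k{\left(R \right)} = \frac{1}{288}$ ($k{\left(R \right)} = \frac{1}{297 + \left(12 - 21\right)} = \frac{1}{297 - 9} = \frac{1}{288}$)
$t{\left(-136 \right)} - k{\left(645 \right)} = \frac{34 + 5 \left(-136\right)}{9 \left(-136\right)} - \frac{1}{288} = \frac{1}{9} \left(- \frac{1}{136}\right) \left(34 - 680\right) - \frac{1}{288} = \frac{1}{9} \left(- \frac{1}{136}\right) \left(-646\right) - \frac{1}{288} = \frac{19}{36} - \frac{1}{288} = \frac{151}{288}$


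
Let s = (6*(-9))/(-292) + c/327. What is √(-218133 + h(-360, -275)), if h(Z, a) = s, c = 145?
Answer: I*√497188801448754/47742 ≈ 467.05*I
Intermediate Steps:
s = 29999/47742 (s = (6*(-9))/(-292) + 145/327 = -54*(-1/292) + 145*(1/327) = 27/146 + 145/327 = 29999/47742 ≈ 0.62836)
h(Z, a) = 29999/47742
√(-218133 + h(-360, -275)) = √(-218133 + 29999/47742) = √(-10414075687/47742) = I*√497188801448754/47742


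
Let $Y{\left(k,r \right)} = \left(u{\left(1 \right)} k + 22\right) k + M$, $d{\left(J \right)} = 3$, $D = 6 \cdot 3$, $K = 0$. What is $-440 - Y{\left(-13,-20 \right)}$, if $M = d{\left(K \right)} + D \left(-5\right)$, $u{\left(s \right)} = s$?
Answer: $-236$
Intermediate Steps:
$D = 18$
$M = -87$ ($M = 3 + 18 \left(-5\right) = 3 - 90 = -87$)
$Y{\left(k,r \right)} = -87 + k \left(22 + k\right)$ ($Y{\left(k,r \right)} = \left(1 k + 22\right) k - 87 = \left(k + 22\right) k - 87 = \left(22 + k\right) k - 87 = k \left(22 + k\right) - 87 = -87 + k \left(22 + k\right)$)
$-440 - Y{\left(-13,-20 \right)} = -440 - \left(-87 + \left(-13\right)^{2} + 22 \left(-13\right)\right) = -440 - \left(-87 + 169 - 286\right) = -440 - -204 = -440 + 204 = -236$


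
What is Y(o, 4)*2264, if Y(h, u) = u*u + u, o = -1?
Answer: 45280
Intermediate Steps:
Y(h, u) = u + u² (Y(h, u) = u² + u = u + u²)
Y(o, 4)*2264 = (4*(1 + 4))*2264 = (4*5)*2264 = 20*2264 = 45280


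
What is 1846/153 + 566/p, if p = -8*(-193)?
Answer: 1468411/118116 ≈ 12.432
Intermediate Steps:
p = 1544
1846/153 + 566/p = 1846/153 + 566/1544 = 1846*(1/153) + 566*(1/1544) = 1846/153 + 283/772 = 1468411/118116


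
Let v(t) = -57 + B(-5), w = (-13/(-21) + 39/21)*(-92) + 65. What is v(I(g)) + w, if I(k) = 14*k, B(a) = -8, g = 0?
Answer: -4784/21 ≈ -227.81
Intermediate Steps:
w = -3419/21 (w = (-13*(-1/21) + 39*(1/21))*(-92) + 65 = (13/21 + 13/7)*(-92) + 65 = (52/21)*(-92) + 65 = -4784/21 + 65 = -3419/21 ≈ -162.81)
v(t) = -65 (v(t) = -57 - 8 = -65)
v(I(g)) + w = -65 - 3419/21 = -4784/21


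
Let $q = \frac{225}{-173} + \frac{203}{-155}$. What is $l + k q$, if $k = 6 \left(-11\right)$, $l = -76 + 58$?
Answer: $\frac{4136934}{26815} \approx 154.28$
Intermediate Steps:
$l = -18$
$k = -66$
$q = - \frac{69994}{26815}$ ($q = 225 \left(- \frac{1}{173}\right) + 203 \left(- \frac{1}{155}\right) = - \frac{225}{173} - \frac{203}{155} = - \frac{69994}{26815} \approx -2.6103$)
$l + k q = -18 - - \frac{4619604}{26815} = -18 + \frac{4619604}{26815} = \frac{4136934}{26815}$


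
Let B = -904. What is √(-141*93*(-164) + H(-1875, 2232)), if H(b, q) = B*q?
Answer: 6*√3689 ≈ 364.42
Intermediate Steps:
H(b, q) = -904*q
√(-141*93*(-164) + H(-1875, 2232)) = √(-141*93*(-164) - 904*2232) = √(-13113*(-164) - 2017728) = √(2150532 - 2017728) = √132804 = 6*√3689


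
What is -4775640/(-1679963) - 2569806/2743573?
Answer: 8785137964542/4609101127799 ≈ 1.9060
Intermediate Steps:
-4775640/(-1679963) - 2569806/2743573 = -4775640*(-1/1679963) - 2569806*1/2743573 = 4775640/1679963 - 2569806/2743573 = 8785137964542/4609101127799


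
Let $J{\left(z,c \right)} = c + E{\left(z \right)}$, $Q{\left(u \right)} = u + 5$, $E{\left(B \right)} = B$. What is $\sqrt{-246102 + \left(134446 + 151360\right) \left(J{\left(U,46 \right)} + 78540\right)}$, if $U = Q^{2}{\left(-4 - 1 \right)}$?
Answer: $\sqrt{22460104214} \approx 1.4987 \cdot 10^{5}$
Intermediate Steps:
$Q{\left(u \right)} = 5 + u$
$U = 0$ ($U = \left(5 - 5\right)^{2} = 0^{2} = 0$)
$J{\left(z,c \right)} = c + z$
$\sqrt{-246102 + \left(134446 + 151360\right) \left(J{\left(U,46 \right)} + 78540\right)} = \sqrt{-246102 + \left(134446 + 151360\right) \left(\left(46 + 0\right) + 78540\right)} = \sqrt{-246102 + 285806 \left(46 + 78540\right)} = \sqrt{-246102 + 285806 \cdot 78586} = \sqrt{-246102 + 22460350316} = \sqrt{22460104214}$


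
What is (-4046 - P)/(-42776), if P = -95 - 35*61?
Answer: 227/5347 ≈ 0.042454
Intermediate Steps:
P = -2230 (P = -95 - 2135 = -2230)
(-4046 - P)/(-42776) = (-4046 - 1*(-2230))/(-42776) = (-4046 + 2230)*(-1/42776) = -1816*(-1/42776) = 227/5347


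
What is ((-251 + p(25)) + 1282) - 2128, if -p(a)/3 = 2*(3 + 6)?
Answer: -1151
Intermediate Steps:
p(a) = -54 (p(a) = -6*(3 + 6) = -6*9 = -3*18 = -54)
((-251 + p(25)) + 1282) - 2128 = ((-251 - 54) + 1282) - 2128 = (-305 + 1282) - 2128 = 977 - 2128 = -1151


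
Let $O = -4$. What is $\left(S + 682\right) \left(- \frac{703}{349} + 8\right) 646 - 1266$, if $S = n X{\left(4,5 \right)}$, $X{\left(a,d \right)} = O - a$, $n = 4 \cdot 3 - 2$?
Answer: $\frac{811953554}{349} \approx 2.3265 \cdot 10^{6}$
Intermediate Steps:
$n = 10$ ($n = 12 - 2 = 10$)
$X{\left(a,d \right)} = -4 - a$
$S = -80$ ($S = 10 \left(-4 - 4\right) = 10 \left(-8\right) = -80$)
$\left(S + 682\right) \left(- \frac{703}{349} + 8\right) 646 - 1266 = \left(-80 + 682\right) \left(- \frac{703}{349} + 8\right) 646 - 1266 = 602 \left(\left(-703\right) \frac{1}{349} + 8\right) 646 - 1266 = 602 \left(- \frac{703}{349} + 8\right) 646 - 1266 = 602 \cdot \frac{2089}{349} \cdot 646 - 1266 = \frac{1257578}{349} \cdot 646 - 1266 = \frac{812395388}{349} - 1266 = \frac{811953554}{349}$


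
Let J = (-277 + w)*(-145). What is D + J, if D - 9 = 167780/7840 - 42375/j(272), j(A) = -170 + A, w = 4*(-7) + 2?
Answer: 290216929/6664 ≈ 43550.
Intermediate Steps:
w = -26 (w = -28 + 2 = -26)
J = 43935 (J = (-277 - 26)*(-145) = -303*(-145) = 43935)
D = -2565911/6664 (D = 9 + (167780/7840 - 42375/(-170 + 272)) = 9 + (167780*(1/7840) - 42375/102) = 9 + (8389/392 - 42375*1/102) = 9 + (8389/392 - 14125/34) = 9 - 2625887/6664 = -2565911/6664 ≈ -385.04)
D + J = -2565911/6664 + 43935 = 290216929/6664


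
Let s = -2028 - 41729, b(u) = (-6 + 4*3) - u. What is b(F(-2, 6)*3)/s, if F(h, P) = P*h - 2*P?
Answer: -78/43757 ≈ -0.0017826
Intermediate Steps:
F(h, P) = -2*P + P*h
b(u) = 6 - u (b(u) = (-6 + 12) - u = 6 - u)
s = -43757
b(F(-2, 6)*3)/s = (6 - 6*(-2 - 2)*3)/(-43757) = (6 - 6*(-4)*3)*(-1/43757) = (6 - (-24)*3)*(-1/43757) = (6 - 1*(-72))*(-1/43757) = (6 + 72)*(-1/43757) = 78*(-1/43757) = -78/43757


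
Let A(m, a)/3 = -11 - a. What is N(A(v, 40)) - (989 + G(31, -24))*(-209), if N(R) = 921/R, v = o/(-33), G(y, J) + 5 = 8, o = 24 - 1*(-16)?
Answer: 10573421/51 ≈ 2.0732e+5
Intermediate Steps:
o = 40 (o = 24 + 16 = 40)
G(y, J) = 3 (G(y, J) = -5 + 8 = 3)
v = -40/33 (v = 40/(-33) = 40*(-1/33) = -40/33 ≈ -1.2121)
A(m, a) = -33 - 3*a (A(m, a) = 3*(-11 - a) = -33 - 3*a)
N(A(v, 40)) - (989 + G(31, -24))*(-209) = 921/(-33 - 3*40) - (989 + 3)*(-209) = 921/(-33 - 120) - 992*(-209) = 921/(-153) - 1*(-207328) = 921*(-1/153) + 207328 = -307/51 + 207328 = 10573421/51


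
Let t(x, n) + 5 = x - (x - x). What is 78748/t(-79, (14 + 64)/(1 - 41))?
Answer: -19687/21 ≈ -937.48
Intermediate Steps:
t(x, n) = -5 + x (t(x, n) = -5 + (x - (x - x)) = -5 + (x - 1*0) = -5 + (x + 0) = -5 + x)
78748/t(-79, (14 + 64)/(1 - 41)) = 78748/(-5 - 79) = 78748/(-84) = 78748*(-1/84) = -19687/21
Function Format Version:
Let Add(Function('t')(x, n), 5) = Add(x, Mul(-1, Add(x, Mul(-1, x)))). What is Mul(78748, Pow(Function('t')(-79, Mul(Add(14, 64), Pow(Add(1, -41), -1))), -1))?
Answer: Rational(-19687, 21) ≈ -937.48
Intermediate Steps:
Function('t')(x, n) = Add(-5, x) (Function('t')(x, n) = Add(-5, Add(x, Mul(-1, Add(x, Mul(-1, x))))) = Add(-5, Add(x, Mul(-1, 0))) = Add(-5, Add(x, 0)) = Add(-5, x))
Mul(78748, Pow(Function('t')(-79, Mul(Add(14, 64), Pow(Add(1, -41), -1))), -1)) = Mul(78748, Pow(Add(-5, -79), -1)) = Mul(78748, Pow(-84, -1)) = Mul(78748, Rational(-1, 84)) = Rational(-19687, 21)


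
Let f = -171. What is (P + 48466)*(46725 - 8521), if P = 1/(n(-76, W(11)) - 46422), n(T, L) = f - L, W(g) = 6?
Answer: 86282478349132/46599 ≈ 1.8516e+9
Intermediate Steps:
n(T, L) = -171 - L
P = -1/46599 (P = 1/((-171 - 1*6) - 46422) = 1/((-171 - 6) - 46422) = 1/(-177 - 46422) = 1/(-46599) = -1/46599 ≈ -2.1460e-5)
(P + 48466)*(46725 - 8521) = (-1/46599 + 48466)*(46725 - 8521) = (2258467133/46599)*38204 = 86282478349132/46599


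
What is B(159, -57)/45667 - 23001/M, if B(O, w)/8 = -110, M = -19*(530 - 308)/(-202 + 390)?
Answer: 32911496926/32103901 ≈ 1025.2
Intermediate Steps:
M = -2109/94 (M = -4218/188 = -19*111/94 = -2109/94 ≈ -22.436)
B(O, w) = -880 (B(O, w) = 8*(-110) = -880)
B(159, -57)/45667 - 23001/M = -880/45667 - 23001/(-2109/94) = -880*1/45667 - 23001*(-94/2109) = -880/45667 + 720698/703 = 32911496926/32103901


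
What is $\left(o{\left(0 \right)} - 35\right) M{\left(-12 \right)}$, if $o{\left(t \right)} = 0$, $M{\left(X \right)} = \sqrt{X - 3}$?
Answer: $- 35 i \sqrt{15} \approx - 135.55 i$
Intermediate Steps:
$M{\left(X \right)} = \sqrt{-3 + X}$
$\left(o{\left(0 \right)} - 35\right) M{\left(-12 \right)} = \left(0 - 35\right) \sqrt{-3 - 12} = - 35 \sqrt{-15} = - 35 i \sqrt{15}$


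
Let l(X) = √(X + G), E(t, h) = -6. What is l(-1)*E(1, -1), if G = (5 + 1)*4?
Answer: -6*√23 ≈ -28.775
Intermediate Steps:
G = 24 (G = 6*4 = 24)
l(X) = √(24 + X) (l(X) = √(X + 24) = √(24 + X))
l(-1)*E(1, -1) = √(24 - 1)*(-6) = √23*(-6) = -6*√23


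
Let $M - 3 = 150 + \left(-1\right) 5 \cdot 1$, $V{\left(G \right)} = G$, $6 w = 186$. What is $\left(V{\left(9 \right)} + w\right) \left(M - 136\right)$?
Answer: $480$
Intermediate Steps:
$w = 31$ ($w = \frac{1}{6} \cdot 186 = 31$)
$M = 148$ ($M = 3 + \left(150 + \left(-1\right) 5 \cdot 1\right) = 3 + \left(150 - 5\right) = 3 + 145 = 148$)
$\left(V{\left(9 \right)} + w\right) \left(M - 136\right) = \left(9 + 31\right) \left(148 - 136\right) = 40 \cdot 12 = 480$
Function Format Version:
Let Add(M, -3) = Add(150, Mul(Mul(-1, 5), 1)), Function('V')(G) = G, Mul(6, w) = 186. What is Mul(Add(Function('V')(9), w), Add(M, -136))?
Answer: 480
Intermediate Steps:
w = 31 (w = Mul(Rational(1, 6), 186) = 31)
M = 148 (M = Add(3, Add(150, Mul(Mul(-1, 5), 1))) = Add(3, Add(150, Mul(-5, 1))) = Add(3, Add(150, -5)) = Add(3, 145) = 148)
Mul(Add(Function('V')(9), w), Add(M, -136)) = Mul(Add(9, 31), Add(148, -136)) = Mul(40, 12) = 480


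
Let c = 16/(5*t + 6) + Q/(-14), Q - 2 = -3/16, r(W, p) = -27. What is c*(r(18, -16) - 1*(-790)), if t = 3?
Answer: 46325/96 ≈ 482.55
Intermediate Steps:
Q = 29/16 (Q = 2 - 3/16 = 29/16 ≈ 1.8125)
c = 425/672 (c = 16/(5*3 + 6) + (29/16)/(-14) = 16/(15 + 6) + (29/16)*(-1/14) = 16/21 - 29/224 = 425/672 ≈ 0.63244)
c*(r(18, -16) - 1*(-790)) = 425*(-27 - 1*(-790))/672 = 425*(-27 + 790)/672 = (425/672)*763 = 46325/96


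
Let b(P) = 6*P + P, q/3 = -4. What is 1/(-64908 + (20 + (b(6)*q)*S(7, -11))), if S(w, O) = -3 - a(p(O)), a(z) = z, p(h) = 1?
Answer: -1/62872 ≈ -1.5905e-5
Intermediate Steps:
q = -12 (q = 3*(-4) = -12)
b(P) = 7*P
S(w, O) = -4 (S(w, O) = -3 - 1*1 = -3 - 1 = -4)
1/(-64908 + (20 + (b(6)*q)*S(7, -11))) = 1/(-64908 + (20 + ((7*6)*(-12))*(-4))) = 1/(-64908 + (20 + (42*(-12))*(-4))) = 1/(-64908 + (20 - 504*(-4))) = 1/(-64908 + (20 + 2016)) = 1/(-64908 + 2036) = 1/(-62872) = -1/62872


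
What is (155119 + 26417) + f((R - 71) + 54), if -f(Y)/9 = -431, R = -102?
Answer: 185415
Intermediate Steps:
f(Y) = 3879 (f(Y) = -9*(-431) = 3879)
(155119 + 26417) + f((R - 71) + 54) = (155119 + 26417) + 3879 = 181536 + 3879 = 185415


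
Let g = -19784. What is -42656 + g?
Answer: -62440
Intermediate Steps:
-42656 + g = -42656 - 19784 = -62440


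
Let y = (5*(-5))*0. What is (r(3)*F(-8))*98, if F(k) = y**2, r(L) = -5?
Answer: 0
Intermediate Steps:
y = 0 (y = -25*0 = 0)
F(k) = 0 (F(k) = 0**2 = 0)
(r(3)*F(-8))*98 = -5*0*98 = 0*98 = 0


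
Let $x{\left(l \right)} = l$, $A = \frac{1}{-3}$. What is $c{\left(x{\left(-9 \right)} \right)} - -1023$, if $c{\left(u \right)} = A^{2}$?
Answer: $\frac{9208}{9} \approx 1023.1$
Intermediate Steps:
$A = - \frac{1}{3} \approx -0.33333$
$c{\left(u \right)} = \frac{1}{9}$ ($c{\left(u \right)} = \left(- \frac{1}{3}\right)^{2} = \frac{1}{9}$)
$c{\left(x{\left(-9 \right)} \right)} - -1023 = \frac{1}{9} - -1023 = \frac{1}{9} + 1023 = \frac{9208}{9}$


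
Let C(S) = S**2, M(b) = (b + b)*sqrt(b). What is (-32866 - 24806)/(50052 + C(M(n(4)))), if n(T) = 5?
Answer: -81/71 ≈ -1.1408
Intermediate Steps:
M(b) = 2*b**(3/2) (M(b) = (2*b)*sqrt(b) = 2*b**(3/2))
(-32866 - 24806)/(50052 + C(M(n(4)))) = (-32866 - 24806)/(50052 + (2*5**(3/2))**2) = -57672/(50052 + (2*(5*sqrt(5)))**2) = -57672/(50052 + (10*sqrt(5))**2) = -57672/(50052 + 500) = -57672/50552 = -57672*1/50552 = -81/71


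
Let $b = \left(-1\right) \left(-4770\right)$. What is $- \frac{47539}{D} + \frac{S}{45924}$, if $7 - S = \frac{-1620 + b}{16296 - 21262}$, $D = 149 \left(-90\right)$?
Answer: $\frac{451757726029}{127427733810} \approx 3.5452$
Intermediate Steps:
$b = 4770$
$D = -13410$
$S = \frac{18956}{2483}$ ($S = 7 - \frac{-1620 + 4770}{16296 - 21262} = 7 - \frac{3150}{-4966} = 7 - 3150 \left(- \frac{1}{4966}\right) = 7 - - \frac{1575}{2483} = 7 + \frac{1575}{2483} = \frac{18956}{2483} \approx 7.6343$)
$- \frac{47539}{D} + \frac{S}{45924} = - \frac{47539}{-13410} + \frac{18956}{2483 \cdot 45924} = \left(-47539\right) \left(- \frac{1}{13410}\right) + \frac{18956}{2483} \cdot \frac{1}{45924} = \frac{47539}{13410} + \frac{4739}{28507323} = \frac{451757726029}{127427733810}$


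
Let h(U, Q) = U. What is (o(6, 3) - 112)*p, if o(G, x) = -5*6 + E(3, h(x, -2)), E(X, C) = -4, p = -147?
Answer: 21462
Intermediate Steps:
o(G, x) = -34 (o(G, x) = -5*6 - 4 = -30 - 4 = -34)
(o(6, 3) - 112)*p = (-34 - 112)*(-147) = -146*(-147) = 21462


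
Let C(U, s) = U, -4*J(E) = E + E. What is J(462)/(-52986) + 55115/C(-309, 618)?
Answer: -973417337/5457558 ≈ -178.36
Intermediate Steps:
J(E) = -E/2 (J(E) = -(E + E)/4 = -E/2)
J(462)/(-52986) + 55115/C(-309, 618) = -½*462/(-52986) + 55115/(-309) = -231*(-1/52986) + 55115*(-1/309) = 77/17662 - 55115/309 = -973417337/5457558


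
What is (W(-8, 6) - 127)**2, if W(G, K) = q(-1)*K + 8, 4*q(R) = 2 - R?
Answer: 52441/4 ≈ 13110.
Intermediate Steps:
q(R) = 1/2 - R/4 (q(R) = (2 - R)/4 = 1/2 - R/4)
W(G, K) = 8 + 3*K/4 (W(G, K) = (1/2 - 1/4*(-1))*K + 8 = (1/2 + 1/4)*K + 8 = 3*K/4 + 8 = 8 + 3*K/4)
(W(-8, 6) - 127)**2 = ((8 + (3/4)*6) - 127)**2 = ((8 + 9/2) - 127)**2 = (25/2 - 127)**2 = (-229/2)**2 = 52441/4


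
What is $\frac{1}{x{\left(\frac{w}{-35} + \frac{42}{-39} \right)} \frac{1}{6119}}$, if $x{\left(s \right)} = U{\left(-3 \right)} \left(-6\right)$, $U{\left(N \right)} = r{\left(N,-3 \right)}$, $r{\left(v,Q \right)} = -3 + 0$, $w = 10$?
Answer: $\frac{6119}{18} \approx 339.94$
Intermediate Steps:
$r{\left(v,Q \right)} = -3$
$U{\left(N \right)} = -3$
$x{\left(s \right)} = 18$ ($x{\left(s \right)} = \left(-3\right) \left(-6\right) = 18$)
$\frac{1}{x{\left(\frac{w}{-35} + \frac{42}{-39} \right)} \frac{1}{6119}} = \frac{1}{18 \cdot \frac{1}{6119}} = \frac{1}{\frac{18}{6119}} = \frac{6119}{18}$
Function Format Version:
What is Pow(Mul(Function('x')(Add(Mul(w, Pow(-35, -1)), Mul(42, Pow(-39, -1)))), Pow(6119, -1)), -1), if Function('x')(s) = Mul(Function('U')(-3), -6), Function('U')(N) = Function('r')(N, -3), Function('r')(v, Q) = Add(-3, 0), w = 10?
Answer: Rational(6119, 18) ≈ 339.94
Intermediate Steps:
Function('r')(v, Q) = -3
Function('U')(N) = -3
Function('x')(s) = 18 (Function('x')(s) = Mul(-3, -6) = 18)
Pow(Mul(Function('x')(Add(Mul(w, Pow(-35, -1)), Mul(42, Pow(-39, -1)))), Pow(6119, -1)), -1) = Pow(Mul(18, Pow(6119, -1)), -1) = Pow(Mul(18, Rational(1, 6119)), -1) = Pow(Rational(18, 6119), -1) = Rational(6119, 18)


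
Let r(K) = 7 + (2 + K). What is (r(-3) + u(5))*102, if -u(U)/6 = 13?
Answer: -7344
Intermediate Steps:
u(U) = -78 (u(U) = -6*13 = -78)
r(K) = 9 + K
(r(-3) + u(5))*102 = ((9 - 3) - 78)*102 = (6 - 78)*102 = -72*102 = -7344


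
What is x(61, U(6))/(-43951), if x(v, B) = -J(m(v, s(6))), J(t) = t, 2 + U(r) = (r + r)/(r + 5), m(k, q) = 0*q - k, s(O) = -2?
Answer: -61/43951 ≈ -0.0013879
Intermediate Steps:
m(k, q) = -k (m(k, q) = 0 - k = -k)
U(r) = -2 + 2*r/(5 + r) (U(r) = -2 + (r + r)/(r + 5) = -2 + (2*r)/(5 + r) = -2 + 2*r/(5 + r))
x(v, B) = v (x(v, B) = -(-1)*v = v)
x(61, U(6))/(-43951) = 61/(-43951) = 61*(-1/43951) = -61/43951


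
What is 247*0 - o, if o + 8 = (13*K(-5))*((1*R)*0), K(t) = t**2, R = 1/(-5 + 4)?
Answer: 8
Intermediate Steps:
R = -1 (R = 1/(-1) = -1)
o = -8 (o = -8 + (13*(-5)**2)*((1*(-1))*0) = -8 + (13*25)*(-1*0) = -8 + 325*0 = -8 + 0 = -8)
247*0 - o = 247*0 - 1*(-8) = 0 + 8 = 8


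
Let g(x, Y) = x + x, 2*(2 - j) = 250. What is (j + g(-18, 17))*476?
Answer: -75684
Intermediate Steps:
j = -123 (j = 2 - ½*250 = 2 - 125 = -123)
g(x, Y) = 2*x
(j + g(-18, 17))*476 = (-123 + 2*(-18))*476 = (-123 - 36)*476 = -159*476 = -75684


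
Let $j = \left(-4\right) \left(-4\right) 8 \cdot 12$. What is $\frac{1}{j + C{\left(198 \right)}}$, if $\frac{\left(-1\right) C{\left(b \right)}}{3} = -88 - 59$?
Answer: $\frac{1}{1977} \approx 0.00050582$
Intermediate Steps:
$C{\left(b \right)} = 441$ ($C{\left(b \right)} = - 3 \left(-88 - 59\right) = \left(-3\right) \left(-147\right) = 441$)
$j = 1536$ ($j = 16 \cdot 8 \cdot 12 = 128 \cdot 12 = 1536$)
$\frac{1}{j + C{\left(198 \right)}} = \frac{1}{1536 + 441} = \frac{1}{1977}$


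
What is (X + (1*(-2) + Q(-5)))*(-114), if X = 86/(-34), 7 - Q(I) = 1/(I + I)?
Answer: -24909/85 ≈ -293.05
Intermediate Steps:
Q(I) = 7 - 1/(2*I) (Q(I) = 7 - 1/(I + I) = 7 - 1/(2*I))
X = -43/17 (X = 86*(-1/34) = -43/17 ≈ -2.5294)
(X + (1*(-2) + Q(-5)))*(-114) = (-43/17 + (1*(-2) + (7 - ½/(-5))))*(-114) = (-43/17 + (-2 + (7 - ½*(-⅕))))*(-114) = (-43/17 + (-2 + (7 + ⅒)))*(-114) = (-43/17 + (-2 + 71/10))*(-114) = (-43/17 + 51/10)*(-114) = (437/170)*(-114) = -24909/85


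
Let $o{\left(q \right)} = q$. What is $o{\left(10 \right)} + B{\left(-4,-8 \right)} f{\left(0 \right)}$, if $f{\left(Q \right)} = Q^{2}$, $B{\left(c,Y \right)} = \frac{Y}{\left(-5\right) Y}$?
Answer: $10$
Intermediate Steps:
$B{\left(c,Y \right)} = - \frac{1}{5}$ ($B{\left(c,Y \right)} = Y \left(- \frac{1}{5 Y}\right) = - \frac{1}{5}$)
$o{\left(10 \right)} + B{\left(-4,-8 \right)} f{\left(0 \right)} = 10 - \frac{0^{2}}{5} = 10 - 0 = 10 + 0 = 10$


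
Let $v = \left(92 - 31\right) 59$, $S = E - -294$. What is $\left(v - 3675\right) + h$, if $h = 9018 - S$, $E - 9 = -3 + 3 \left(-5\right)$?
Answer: $8657$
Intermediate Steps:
$E = -9$ ($E = 9 + \left(-3 + 3 \left(-5\right)\right) = 9 - 18 = -9$)
$S = 285$ ($S = -9 - -294 = -9 + 294 = 285$)
$h = 8733$ ($h = 9018 - 285 = 8733$)
$v = 3599$ ($v = 61 \cdot 59 = 3599$)
$\left(v - 3675\right) + h = \left(3599 - 3675\right) + 8733 = -76 + 8733 = 8657$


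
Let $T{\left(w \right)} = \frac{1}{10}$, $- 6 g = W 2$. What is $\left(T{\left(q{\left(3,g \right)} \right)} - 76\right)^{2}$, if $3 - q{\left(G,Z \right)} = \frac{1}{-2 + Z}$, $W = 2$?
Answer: $\frac{576081}{100} \approx 5760.8$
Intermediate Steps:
$g = - \frac{2}{3}$ ($g = - \frac{2 \cdot 2}{6} = \left(- \frac{1}{6}\right) 4 = - \frac{2}{3} \approx -0.66667$)
$q{\left(G,Z \right)} = 3 - \frac{1}{-2 + Z}$
$T{\left(w \right)} = \frac{1}{10}$
$\left(T{\left(q{\left(3,g \right)} \right)} - 76\right)^{2} = \left(\frac{1}{10} - 76\right)^{2} = \left(- \frac{759}{10}\right)^{2} = \frac{576081}{100}$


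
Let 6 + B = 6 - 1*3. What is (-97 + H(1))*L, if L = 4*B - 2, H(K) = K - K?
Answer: 1358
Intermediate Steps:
H(K) = 0
B = -3 (B = -6 + (6 - 1*3) = -6 + (6 - 3) = -6 + 3 = -3)
L = -14 (L = 4*(-3) - 2 = -12 - 2 = -14)
(-97 + H(1))*L = (-97 + 0)*(-14) = -97*(-14) = 1358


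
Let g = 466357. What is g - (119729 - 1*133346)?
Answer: 479974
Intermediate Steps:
g - (119729 - 1*133346) = 466357 - (119729 - 1*133346) = 466357 - (119729 - 133346) = 466357 - 1*(-13617) = 466357 + 13617 = 479974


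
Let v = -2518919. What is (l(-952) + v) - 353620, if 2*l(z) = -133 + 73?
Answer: -2872569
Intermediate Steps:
l(z) = -30 (l(z) = (-133 + 73)/2 = (½)*(-60) = -30)
(l(-952) + v) - 353620 = (-30 - 2518919) - 353620 = -2518949 - 353620 = -2872569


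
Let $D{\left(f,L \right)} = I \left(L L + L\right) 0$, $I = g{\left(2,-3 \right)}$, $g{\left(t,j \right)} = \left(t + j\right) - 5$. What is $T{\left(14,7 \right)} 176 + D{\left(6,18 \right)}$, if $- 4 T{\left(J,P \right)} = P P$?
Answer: $-2156$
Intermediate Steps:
$g{\left(t,j \right)} = -5 + j + t$ ($g{\left(t,j \right)} = \left(j + t\right) - 5 = -5 + j + t$)
$I = -6$ ($I = -5 - 3 + 2 = -6$)
$T{\left(J,P \right)} = - \frac{P^{2}}{4}$ ($T{\left(J,P \right)} = - \frac{P P}{4} = - \frac{P^{2}}{4}$)
$D{\left(f,L \right)} = 0$ ($D{\left(f,L \right)} = - 6 \left(L L + L\right) 0 = - 6 \left(L^{2} + L\right) 0 = - 6 \left(L + L^{2}\right) 0 = \left(- 6 L - 6 L^{2}\right) 0 = 0$)
$T{\left(14,7 \right)} 176 + D{\left(6,18 \right)} = - \frac{7^{2}}{4} \cdot 176 + 0 = \left(- \frac{1}{4}\right) 49 \cdot 176 + 0 = \left(- \frac{49}{4}\right) 176 + 0 = -2156 + 0 = -2156$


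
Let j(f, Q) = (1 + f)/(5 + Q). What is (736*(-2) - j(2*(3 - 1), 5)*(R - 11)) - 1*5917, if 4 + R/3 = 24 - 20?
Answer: -14767/2 ≈ -7383.5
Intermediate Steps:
R = 0 (R = -12 + 3*(24 - 20) = -12 + 3*4 = -12 + 12 = 0)
j(f, Q) = (1 + f)/(5 + Q)
(736*(-2) - j(2*(3 - 1), 5)*(R - 11)) - 1*5917 = (736*(-2) - (1 + 2*(3 - 1))/(5 + 5)*(0 - 11)) - 1*5917 = (-1472 - (1 + 2*2)/10*(-11)) - 5917 = (-1472 - (1 + 4)/10*(-11)) - 5917 = (-1472 - (⅒)*5*(-11)) - 5917 = (-1472 - (-11)/2) - 5917 = (-1472 - 1*(-11/2)) - 5917 = (-1472 + 11/2) - 5917 = -2933/2 - 5917 = -14767/2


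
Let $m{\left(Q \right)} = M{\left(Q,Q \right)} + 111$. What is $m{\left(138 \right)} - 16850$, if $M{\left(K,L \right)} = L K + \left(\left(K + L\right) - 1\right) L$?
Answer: $40255$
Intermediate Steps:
$M{\left(K,L \right)} = K L + L \left(-1 + K + L\right)$ ($M{\left(K,L \right)} = K L + \left(-1 + K + L\right) L = K L + L \left(-1 + K + L\right)$)
$m{\left(Q \right)} = 111 + Q \left(-1 + 3 Q\right)$ ($m{\left(Q \right)} = Q \left(-1 + Q + 2 Q\right) + 111 = Q \left(-1 + 3 Q\right) + 111 = 111 + Q \left(-1 + 3 Q\right)$)
$m{\left(138 \right)} - 16850 = \left(111 + 138 \left(-1 + 3 \cdot 138\right)\right) - 16850 = \left(111 + 138 \left(-1 + 414\right)\right) - 16850 = \left(111 + 138 \cdot 413\right) - 16850 = \left(111 + 56994\right) - 16850 = 57105 - 16850 = 40255$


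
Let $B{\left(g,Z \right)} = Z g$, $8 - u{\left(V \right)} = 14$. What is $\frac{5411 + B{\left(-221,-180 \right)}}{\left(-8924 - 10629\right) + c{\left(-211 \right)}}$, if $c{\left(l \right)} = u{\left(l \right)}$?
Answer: $- \frac{45191}{19559} \approx -2.3105$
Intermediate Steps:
$u{\left(V \right)} = -6$ ($u{\left(V \right)} = 8 - 14 = -6$)
$c{\left(l \right)} = -6$
$\frac{5411 + B{\left(-221,-180 \right)}}{\left(-8924 - 10629\right) + c{\left(-211 \right)}} = \frac{5411 - -39780}{\left(-8924 - 10629\right) - 6} = \frac{5411 + 39780}{\left(-8924 - 10629\right) - 6} = \frac{45191}{-19553 - 6} = \frac{45191}{-19559} = 45191 \left(- \frac{1}{19559}\right) = - \frac{45191}{19559}$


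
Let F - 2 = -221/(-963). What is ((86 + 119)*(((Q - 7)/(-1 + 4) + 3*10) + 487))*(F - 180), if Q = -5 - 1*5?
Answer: -53835062710/2889 ≈ -1.8634e+7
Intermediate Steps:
Q = -10 (Q = -5 - 5 = -10)
F = 2147/963 (F = 2 - 221/(-963) = 2 - 221*(-1/963) = 2 + 221/963 = 2147/963 ≈ 2.2295)
((86 + 119)*(((Q - 7)/(-1 + 4) + 3*10) + 487))*(F - 180) = ((86 + 119)*(((-10 - 7)/(-1 + 4) + 3*10) + 487))*(2147/963 - 180) = (205*((-17/3 + 30) + 487))*(-171193/963) = (205*(73/3 + 487))*(-171193/963) = (205*(1534/3))*(-171193/963) = (314470/3)*(-171193/963) = -53835062710/2889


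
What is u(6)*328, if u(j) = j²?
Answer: 11808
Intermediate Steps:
u(6)*328 = 6²*328 = 36*328 = 11808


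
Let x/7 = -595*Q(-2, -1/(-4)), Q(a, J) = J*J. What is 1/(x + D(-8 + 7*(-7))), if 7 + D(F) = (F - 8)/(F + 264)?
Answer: -3312/886379 ≈ -0.0037366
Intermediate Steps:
D(F) = -7 + (-8 + F)/(264 + F) (D(F) = -7 + (F - 8)/(F + 264) = -7 + (-8 + F)/(264 + F))
Q(a, J) = J**2
x = -4165/16 (x = 7*(-595*(-1/(-4))**2) = 7*(-595*(-1*(-1/4))**2) = 7*(-595*(1/4)**2) = 7*(-595*1/16) = 7*(-595/16) = -4165/16 ≈ -260.31)
1/(x + D(-8 + 7*(-7))) = 1/(-4165/16 + 2*(-928 - 3*(-8 + 7*(-7)))/(264 + (-8 + 7*(-7)))) = 1/(-4165/16 + 2*(-928 - 3*(-8 - 49))/(264 + (-8 - 49))) = 1/(-4165/16 + 2*(-928 - 3*(-57))/(264 - 57)) = 1/(-4165/16 + 2*(-928 + 171)/207) = 1/(-4165/16 + 2*(1/207)*(-757)) = 1/(-4165/16 - 1514/207) = 1/(-886379/3312) = -3312/886379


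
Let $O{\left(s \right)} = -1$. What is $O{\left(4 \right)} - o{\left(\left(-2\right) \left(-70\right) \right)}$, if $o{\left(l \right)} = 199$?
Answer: $-200$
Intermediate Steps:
$O{\left(4 \right)} - o{\left(\left(-2\right) \left(-70\right) \right)} = -1 - 199 = -200$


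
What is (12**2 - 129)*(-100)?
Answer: -1500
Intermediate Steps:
(12**2 - 129)*(-100) = (144 - 129)*(-100) = 15*(-100) = -1500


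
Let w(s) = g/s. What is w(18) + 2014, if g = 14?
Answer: 18133/9 ≈ 2014.8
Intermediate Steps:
w(s) = 14/s
w(18) + 2014 = 14/18 + 2014 = 14*(1/18) + 2014 = 7/9 + 2014 = 18133/9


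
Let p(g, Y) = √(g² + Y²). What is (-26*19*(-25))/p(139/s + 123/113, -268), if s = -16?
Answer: 22328800*√234971648057/234971648057 ≈ 46.064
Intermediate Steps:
p(g, Y) = √(Y² + g²)
(-26*19*(-25))/p(139/s + 123/113, -268) = (-26*19*(-25))/(√((-268)² + (139/(-16) + 123/113)²)) = (-494*(-25))/(√(71824 + (139*(-1/16) + 123*(1/113))²)) = 12350/(√(71824 + (-139/16 + 123/113)²)) = 12350/(√(71824 + (-13739/1808)²)) = 12350/(√(71824 + 188760121/3268864)) = 12350/(√(234971648057/3268864)) = 12350/((√234971648057/1808)) = 12350*(1808*√234971648057/234971648057) = 22328800*√234971648057/234971648057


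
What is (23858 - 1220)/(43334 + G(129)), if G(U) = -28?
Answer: 11319/21653 ≈ 0.52275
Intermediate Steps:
(23858 - 1220)/(43334 + G(129)) = (23858 - 1220)/(43334 - 28) = 22638/43306 = 22638*(1/43306) = 11319/21653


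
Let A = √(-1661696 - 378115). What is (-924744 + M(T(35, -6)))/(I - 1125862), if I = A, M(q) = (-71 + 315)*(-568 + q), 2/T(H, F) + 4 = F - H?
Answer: 53873181224096/57040527728475 + 47850608*I*√2039811/57040527728475 ≈ 0.94447 + 0.0011981*I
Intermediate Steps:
T(H, F) = 2/(-4 + F - H) (T(H, F) = 2/(-4 + (F - H)) = 2/(-4 + F - H))
A = I*√2039811 (A = √(-2039811) = I*√2039811 ≈ 1428.2*I)
M(q) = -138592 + 244*q (M(q) = 244*(-568 + q) = -138592 + 244*q)
I = I*√2039811 ≈ 1428.2*I
(-924744 + M(T(35, -6)))/(I - 1125862) = (-924744 + (-138592 + 244*(2/(-4 - 6 - 1*35))))/(I*√2039811 - 1125862) = (-924744 + (-138592 + 244*(2/(-4 - 6 - 35))))/(-1125862 + I*√2039811) = (-924744 + (-138592 + 244*(2/(-45))))/(-1125862 + I*√2039811) = (-924744 + (-138592 + 244*(2*(-1/45))))/(-1125862 + I*√2039811) = (-924744 + (-138592 + 244*(-2/45)))/(-1125862 + I*√2039811) = (-924744 + (-138592 - 488/45))/(-1125862 + I*√2039811) = (-924744 - 6237128/45)/(-1125862 + I*√2039811) = -47850608/(45*(-1125862 + I*√2039811))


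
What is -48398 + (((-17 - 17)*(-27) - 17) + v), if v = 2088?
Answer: -45409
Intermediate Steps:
-48398 + (((-17 - 17)*(-27) - 17) + v) = -48398 + (((-17 - 17)*(-27) - 17) + 2088) = -48398 + ((-34*(-27) - 17) + 2088) = -48398 + ((918 - 17) + 2088) = -48398 + (901 + 2088) = -48398 + 2989 = -45409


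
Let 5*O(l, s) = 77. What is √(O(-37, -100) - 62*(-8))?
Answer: √12785/5 ≈ 22.614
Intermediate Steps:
O(l, s) = 77/5 (O(l, s) = (⅕)*77 = 77/5)
√(O(-37, -100) - 62*(-8)) = √(77/5 - 62*(-8)) = √(77/5 + 496) = √(2557/5) = √12785/5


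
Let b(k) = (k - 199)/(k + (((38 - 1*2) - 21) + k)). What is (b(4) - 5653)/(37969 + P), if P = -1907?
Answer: -65107/414713 ≈ -0.15699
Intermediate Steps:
b(k) = (-199 + k)/(15 + 2*k) (b(k) = (-199 + k)/(k + (((38 - 2) - 21) + k)) = (-199 + k)/(k + ((36 - 21) + k)) = (-199 + k)/(k + (15 + k)) = (-199 + k)/(15 + 2*k))
(b(4) - 5653)/(37969 + P) = ((-199 + 4)/(15 + 2*4) - 5653)/(37969 - 1907) = (-195/(15 + 8) - 5653)/36062 = (-195/23 - 5653)*(1/36062) = -130214/23*1/36062 = -65107/414713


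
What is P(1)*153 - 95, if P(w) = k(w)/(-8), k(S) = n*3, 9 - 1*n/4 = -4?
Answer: -6157/2 ≈ -3078.5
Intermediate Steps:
n = 52 (n = 36 - 4*(-4) = 36 + 16 = 52)
k(S) = 156 (k(S) = 52*3 = 156)
P(w) = -39/2 (P(w) = 156/(-8) = 156*(-⅛) = -39/2)
P(1)*153 - 95 = -39/2*153 - 95 = -5967/2 - 95 = -6157/2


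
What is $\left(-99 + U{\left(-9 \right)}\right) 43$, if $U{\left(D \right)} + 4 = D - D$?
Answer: $-4429$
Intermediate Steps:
$U{\left(D \right)} = -4$ ($U{\left(D \right)} = -4 + \left(D - D\right) = -4 + 0 = -4$)
$\left(-99 + U{\left(-9 \right)}\right) 43 = \left(-99 - 4\right) 43 = \left(-103\right) 43 = -4429$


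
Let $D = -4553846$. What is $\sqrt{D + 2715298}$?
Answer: $2 i \sqrt{459637} \approx 1355.9 i$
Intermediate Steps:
$\sqrt{D + 2715298} = \sqrt{-4553846 + 2715298} = \sqrt{-1838548} = 2 i \sqrt{459637}$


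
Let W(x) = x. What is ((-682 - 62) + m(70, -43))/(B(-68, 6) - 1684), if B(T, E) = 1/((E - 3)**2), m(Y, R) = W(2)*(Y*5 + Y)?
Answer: -864/15155 ≈ -0.057011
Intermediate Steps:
m(Y, R) = 12*Y (m(Y, R) = 2*(Y*5 + Y) = 2*(5*Y + Y) = 2*(6*Y) = 12*Y)
B(T, E) = (-3 + E)**(-2) (B(T, E) = 1/((-3 + E)**2) = (-3 + E)**(-2))
((-682 - 62) + m(70, -43))/(B(-68, 6) - 1684) = ((-682 - 62) + 12*70)/((-3 + 6)**(-2) - 1684) = (-744 + 840)/(3**(-2) - 1684) = 96/(1/9 - 1684) = 96/(-15155/9) = 96*(-9/15155) = -864/15155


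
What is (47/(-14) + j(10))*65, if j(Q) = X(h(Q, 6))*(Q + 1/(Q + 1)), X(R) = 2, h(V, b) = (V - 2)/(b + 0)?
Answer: 168415/154 ≈ 1093.6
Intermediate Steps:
h(V, b) = (-2 + V)/b
j(Q) = 2*Q + 2/(1 + Q) (j(Q) = 2*(Q + 1/(Q + 1)) = 2*(Q + 1/(1 + Q)) = 2*Q + 2/(1 + Q))
(47/(-14) + j(10))*65 = (47/(-14) + 2*(1 + 10 + 10²)/(1 + 10))*65 = (47*(-1/14) + 2*(1 + 10 + 100)/11)*65 = (-47/14 + 2*(1/11)*111)*65 = (-47/14 + 222/11)*65 = (2591/154)*65 = 168415/154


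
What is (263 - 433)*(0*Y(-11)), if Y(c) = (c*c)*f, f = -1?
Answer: 0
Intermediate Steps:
Y(c) = -c² (Y(c) = (c*c)*(-1) = c²*(-1) = -c²)
(263 - 433)*(0*Y(-11)) = (263 - 433)*(0*(-1*(-11)²)) = -0*(-1*121) = -0*(-121) = -170*0 = 0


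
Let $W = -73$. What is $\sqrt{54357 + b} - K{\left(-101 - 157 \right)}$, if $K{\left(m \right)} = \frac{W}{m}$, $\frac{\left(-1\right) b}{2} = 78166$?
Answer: $- \frac{73}{258} + 5 i \sqrt{4079} \approx -0.28295 + 319.34 i$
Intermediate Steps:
$b = -156332$ ($b = \left(-2\right) 78166 = -156332$)
$K{\left(m \right)} = - \frac{73}{m}$
$\sqrt{54357 + b} - K{\left(-101 - 157 \right)} = \sqrt{54357 - 156332} - - \frac{73}{-101 - 157} = \sqrt{-101975} - - \frac{73}{-258} = 5 i \sqrt{4079} - \left(-73\right) \left(- \frac{1}{258}\right) = 5 i \sqrt{4079} - \frac{73}{258} = - \frac{73}{258} + 5 i \sqrt{4079}$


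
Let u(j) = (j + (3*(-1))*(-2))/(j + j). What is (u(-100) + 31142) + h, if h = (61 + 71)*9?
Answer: 3233047/100 ≈ 32330.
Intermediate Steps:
u(j) = (6 + j)/(2*j) (u(j) = (j - 3*(-2))/((2*j)) = (j + 6)*(1/(2*j)) = (6 + j)*(1/(2*j)) = (6 + j)/(2*j))
h = 1188 (h = 132*9 = 1188)
(u(-100) + 31142) + h = ((½)*(6 - 100)/(-100) + 31142) + 1188 = ((½)*(-1/100)*(-94) + 31142) + 1188 = (47/100 + 31142) + 1188 = 3114247/100 + 1188 = 3233047/100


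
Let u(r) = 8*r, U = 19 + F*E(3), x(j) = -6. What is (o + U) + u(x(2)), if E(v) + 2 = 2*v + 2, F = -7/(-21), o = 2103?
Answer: 2076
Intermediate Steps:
F = ⅓ (F = -7*(-1/21) = ⅓ ≈ 0.33333)
E(v) = 2*v (E(v) = -2 + (2*v + 2) = -2 + (2 + 2*v) = 2*v)
U = 21 (U = 19 + (2*3)/3 = 19 + (⅓)*6 = 19 + 2 = 21)
(o + U) + u(x(2)) = (2103 + 21) + 8*(-6) = 2124 - 48 = 2076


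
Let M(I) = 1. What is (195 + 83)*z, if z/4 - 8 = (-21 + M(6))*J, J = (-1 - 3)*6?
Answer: 542656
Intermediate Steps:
J = -24 (J = -4*6 = -24)
z = 1952 (z = 32 + 4*((-21 + 1)*(-24)) = 32 + 4*(-20*(-24)) = 32 + 4*480 = 32 + 1920 = 1952)
(195 + 83)*z = (195 + 83)*1952 = 278*1952 = 542656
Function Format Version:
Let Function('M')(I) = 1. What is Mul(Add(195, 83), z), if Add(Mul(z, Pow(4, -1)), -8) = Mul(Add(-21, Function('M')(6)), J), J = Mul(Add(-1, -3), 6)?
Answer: 542656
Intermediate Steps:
J = -24 (J = Mul(-4, 6) = -24)
z = 1952 (z = Add(32, Mul(4, Mul(Add(-21, 1), -24))) = Add(32, Mul(4, Mul(-20, -24))) = Add(32, Mul(4, 480)) = Add(32, 1920) = 1952)
Mul(Add(195, 83), z) = Mul(Add(195, 83), 1952) = Mul(278, 1952) = 542656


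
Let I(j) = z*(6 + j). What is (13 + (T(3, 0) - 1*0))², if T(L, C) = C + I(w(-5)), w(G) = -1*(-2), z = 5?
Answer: 2809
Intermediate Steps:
w(G) = 2
I(j) = 30 + 5*j (I(j) = 5*(6 + j) = 30 + 5*j)
T(L, C) = 40 + C (T(L, C) = C + (30 + 5*2) = C + (30 + 10) = C + 40 = 40 + C)
(13 + (T(3, 0) - 1*0))² = (13 + ((40 + 0) - 1*0))² = (13 + (40 + 0))² = (13 + 40)² = 53² = 2809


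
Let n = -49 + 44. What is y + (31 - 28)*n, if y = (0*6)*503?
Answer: -15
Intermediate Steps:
n = -5
y = 0 (y = 0*503 = 0)
y + (31 - 28)*n = 0 + (31 - 28)*(-5) = 0 + 3*(-5) = 0 - 15 = -15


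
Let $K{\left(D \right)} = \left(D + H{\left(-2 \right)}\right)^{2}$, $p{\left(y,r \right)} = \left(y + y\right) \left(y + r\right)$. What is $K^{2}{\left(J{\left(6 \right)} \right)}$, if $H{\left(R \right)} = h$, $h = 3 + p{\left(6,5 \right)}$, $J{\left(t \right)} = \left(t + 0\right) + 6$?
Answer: $466948881$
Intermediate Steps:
$p{\left(y,r \right)} = 2 y \left(r + y\right)$
$J{\left(t \right)} = 6 + t$ ($J{\left(t \right)} = t + 6 = 6 + t$)
$h = 135$ ($h = 3 + 2 \cdot 6 \left(5 + 6\right) = 3 + 2 \cdot 6 \cdot 11 = 3 + 132 = 135$)
$H{\left(R \right)} = 135$
$K{\left(D \right)} = \left(135 + D\right)^{2}$ ($K{\left(D \right)} = \left(D + 135\right)^{2} = \left(135 + D\right)^{2}$)
$K^{2}{\left(J{\left(6 \right)} \right)} = \left(\left(135 + \left(6 + 6\right)\right)^{2}\right)^{2} = \left(\left(135 + 12\right)^{2}\right)^{2} = \left(147^{2}\right)^{2} = 21609^{2} = 466948881$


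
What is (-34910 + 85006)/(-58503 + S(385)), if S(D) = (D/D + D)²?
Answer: 50096/90493 ≈ 0.55359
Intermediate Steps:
S(D) = (1 + D)²
(-34910 + 85006)/(-58503 + S(385)) = (-34910 + 85006)/(-58503 + (1 + 385)²) = 50096/(-58503 + 386²) = 50096/(-58503 + 148996) = 50096/90493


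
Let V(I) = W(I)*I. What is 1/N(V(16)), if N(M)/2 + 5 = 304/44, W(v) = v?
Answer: 11/42 ≈ 0.26190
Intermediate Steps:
V(I) = I**2 (V(I) = I*I = I**2)
N(M) = 42/11 (N(M) = -10 + 2*(304/44) = -10 + 2*(304*(1/44)) = -10 + 2*(76/11) = -10 + 152/11 = 42/11)
1/N(V(16)) = 1/(42/11) = 11/42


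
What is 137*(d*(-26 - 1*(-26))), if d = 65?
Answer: 0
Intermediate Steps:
137*(d*(-26 - 1*(-26))) = 137*(65*(-26 - 1*(-26))) = 137*(65*(-26 + 26)) = 137*(65*0) = 137*0 = 0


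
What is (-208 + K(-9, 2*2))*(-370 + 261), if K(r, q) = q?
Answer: 22236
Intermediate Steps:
(-208 + K(-9, 2*2))*(-370 + 261) = (-208 + 2*2)*(-370 + 261) = (-208 + 4)*(-109) = -204*(-109) = 22236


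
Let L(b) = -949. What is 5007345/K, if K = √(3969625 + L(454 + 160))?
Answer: 1669115*√1361/24498 ≈ 2513.5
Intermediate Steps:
K = 54*√1361 (K = √(3969625 - 949) = √3968676 = 54*√1361 ≈ 1992.2)
5007345/K = 5007345/((54*√1361)) = 5007345*(√1361/73494) = 1669115*√1361/24498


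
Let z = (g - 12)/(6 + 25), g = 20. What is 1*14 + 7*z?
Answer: 490/31 ≈ 15.806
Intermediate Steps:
z = 8/31 (z = (20 - 12)/(6 + 25) = 8/31 ≈ 0.25806)
1*14 + 7*z = 1*14 + 7*(8/31) = 14 + 56/31 = 490/31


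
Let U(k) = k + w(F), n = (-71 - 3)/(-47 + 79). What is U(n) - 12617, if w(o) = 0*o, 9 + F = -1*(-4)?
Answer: -201909/16 ≈ -12619.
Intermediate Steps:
F = -5 (F = -9 - 1*(-4) = -9 + 4 = -5)
w(o) = 0
n = -37/16 (n = -74/32 = -74*1/32 = -37/16 ≈ -2.3125)
U(k) = k (U(k) = k + 0 = k)
U(n) - 12617 = -37/16 - 12617 = -201909/16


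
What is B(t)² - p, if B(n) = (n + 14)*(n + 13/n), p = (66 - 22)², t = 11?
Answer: 10988244/121 ≈ 90812.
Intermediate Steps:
p = 1936 (p = 44² = 1936)
B(n) = (14 + n)*(n + 13/n)
B(t)² - p = (13 + 11² + 14*11 + 182/11)² - 1*1936 = (13 + 121 + 154 + 182*(1/11))² - 1936 = (13 + 121 + 154 + 182/11)² - 1936 = (3350/11)² - 1936 = 11222500/121 - 1936 = 10988244/121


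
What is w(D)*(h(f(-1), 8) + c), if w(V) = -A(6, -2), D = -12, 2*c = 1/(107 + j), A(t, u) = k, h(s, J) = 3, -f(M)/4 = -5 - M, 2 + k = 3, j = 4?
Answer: -667/222 ≈ -3.0045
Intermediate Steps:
k = 1 (k = -2 + 3 = 1)
f(M) = 20 + 4*M (f(M) = -4*(-5 - M) = 20 + 4*M)
A(t, u) = 1
c = 1/222 (c = 1/(2*(107 + 4)) = (½)/111 = (½)*(1/111) = 1/222 ≈ 0.0045045)
w(V) = -1 (w(V) = -1*1 = -1)
w(D)*(h(f(-1), 8) + c) = -(3 + 1/222) = -1*667/222 = -667/222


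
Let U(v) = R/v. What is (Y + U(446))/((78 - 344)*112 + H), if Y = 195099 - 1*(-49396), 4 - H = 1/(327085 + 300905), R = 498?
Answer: -34239668925660/4171564244983 ≈ -8.2079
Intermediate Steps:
U(v) = 498/v
H = 2511959/627990 (H = 4 - 1/(327085 + 300905) = 4 - 1/627990 = 2511959/627990 ≈ 4.0000)
Y = 244495 (Y = 195099 + 49396 = 244495)
(Y + U(446))/((78 - 344)*112 + H) = (244495 + 498/446)/((78 - 344)*112 + 2511959/627990) = (244495 + 498*(1/446))/(-266*112 + 2511959/627990) = (244495 + 249/223)/(-29792 + 2511959/627990) = 54522634/(223*(-18706566121/627990)) = (54522634/223)*(-627990/18706566121) = -34239668925660/4171564244983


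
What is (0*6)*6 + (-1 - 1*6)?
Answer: -7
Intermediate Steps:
(0*6)*6 + (-1 - 1*6) = 0*6 + (-1 - 6) = 0 - 7 = -7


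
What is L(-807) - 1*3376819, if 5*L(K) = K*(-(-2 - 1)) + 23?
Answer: -16886493/5 ≈ -3.3773e+6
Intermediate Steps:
L(K) = 23/5 + 3*K/5 (L(K) = (K*(-(-2 - 1)) + 23)/5 = (K*(-1*(-3)) + 23)/5 = (K*3 + 23)/5 = (3*K + 23)/5 = (23 + 3*K)/5 = 23/5 + 3*K/5)
L(-807) - 1*3376819 = (23/5 + (3/5)*(-807)) - 1*3376819 = (23/5 - 2421/5) - 3376819 = -2398/5 - 3376819 = -16886493/5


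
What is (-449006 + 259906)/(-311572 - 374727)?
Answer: 189100/686299 ≈ 0.27554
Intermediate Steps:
(-449006 + 259906)/(-311572 - 374727) = -189100/(-686299) = -189100*(-1/686299) = 189100/686299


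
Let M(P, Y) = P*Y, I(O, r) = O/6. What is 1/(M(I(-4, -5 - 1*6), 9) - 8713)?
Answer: -1/8719 ≈ -0.00011469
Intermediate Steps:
I(O, r) = O/6 (I(O, r) = O*(⅙) = O/6)
1/(M(I(-4, -5 - 1*6), 9) - 8713) = 1/(((⅙)*(-4))*9 - 8713) = 1/(-⅔*9 - 8713) = 1/(-6 - 8713) = 1/(-8719) = -1/8719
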